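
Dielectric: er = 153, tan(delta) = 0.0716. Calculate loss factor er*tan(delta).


Loss = 153 * 0.0716 = 10.955

10.955


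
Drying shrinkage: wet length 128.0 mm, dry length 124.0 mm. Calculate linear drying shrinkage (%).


DS = (128.0 - 124.0) / 128.0 * 100 = 3.13%

3.13


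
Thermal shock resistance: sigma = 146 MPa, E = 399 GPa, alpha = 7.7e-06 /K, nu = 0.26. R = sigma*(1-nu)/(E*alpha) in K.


R = 146*(1-0.26)/(399*1000*7.7e-06) = 35 K

35


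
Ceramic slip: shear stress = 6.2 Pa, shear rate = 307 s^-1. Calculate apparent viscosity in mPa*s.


eta = tau/gamma * 1000 = 6.2/307 * 1000 = 20.2 mPa*s

20.2


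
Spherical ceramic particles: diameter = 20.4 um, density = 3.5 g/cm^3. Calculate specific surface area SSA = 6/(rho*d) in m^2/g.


SSA = 6 / (3.5 * 20.4) = 0.084 m^2/g

0.084


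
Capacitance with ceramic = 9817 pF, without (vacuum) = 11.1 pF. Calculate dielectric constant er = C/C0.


er = 9817 / 11.1 = 884.41

884.41


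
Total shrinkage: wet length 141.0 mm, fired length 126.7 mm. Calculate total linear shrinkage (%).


TS = (141.0 - 126.7) / 141.0 * 100 = 10.14%

10.14


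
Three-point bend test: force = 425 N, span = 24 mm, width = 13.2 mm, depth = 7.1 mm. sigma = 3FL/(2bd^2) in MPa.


sigma = 3*425*24/(2*13.2*7.1^2) = 23.0 MPa

23.0


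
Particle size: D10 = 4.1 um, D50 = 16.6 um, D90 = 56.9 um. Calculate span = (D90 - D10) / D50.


Span = (56.9 - 4.1) / 16.6 = 52.8 / 16.6 = 3.181

3.181


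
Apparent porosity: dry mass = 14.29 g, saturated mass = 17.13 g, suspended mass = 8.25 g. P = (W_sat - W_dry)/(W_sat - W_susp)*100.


P = (17.13 - 14.29) / (17.13 - 8.25) * 100 = 2.84 / 8.88 * 100 = 32.0%

32.0


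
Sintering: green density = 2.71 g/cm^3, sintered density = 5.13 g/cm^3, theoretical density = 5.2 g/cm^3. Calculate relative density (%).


Relative = 5.13 / 5.2 * 100 = 98.7%

98.7


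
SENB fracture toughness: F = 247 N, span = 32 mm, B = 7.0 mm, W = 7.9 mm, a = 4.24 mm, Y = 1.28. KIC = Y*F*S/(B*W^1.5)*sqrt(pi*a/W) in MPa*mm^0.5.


KIC = 1.28*247*32/(7.0*7.9^1.5)*sqrt(pi*4.24/7.9) = 84.52

84.52


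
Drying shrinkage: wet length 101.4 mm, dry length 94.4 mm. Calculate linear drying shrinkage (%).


DS = (101.4 - 94.4) / 101.4 * 100 = 6.9%

6.9


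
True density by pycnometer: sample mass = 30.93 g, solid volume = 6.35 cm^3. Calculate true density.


TD = 30.93 / 6.35 = 4.871 g/cm^3

4.871


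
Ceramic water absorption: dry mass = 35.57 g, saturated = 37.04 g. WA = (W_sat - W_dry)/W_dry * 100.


WA = (37.04 - 35.57) / 35.57 * 100 = 4.13%

4.13


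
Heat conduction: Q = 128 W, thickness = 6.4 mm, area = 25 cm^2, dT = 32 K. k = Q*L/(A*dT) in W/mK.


k = 128*6.4/1000/(25/10000*32) = 10.24 W/mK

10.24


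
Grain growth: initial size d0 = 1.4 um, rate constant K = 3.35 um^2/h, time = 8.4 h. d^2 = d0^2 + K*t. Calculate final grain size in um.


d^2 = 1.4^2 + 3.35*8.4 = 30.1
d = sqrt(30.1) = 5.49 um

5.49


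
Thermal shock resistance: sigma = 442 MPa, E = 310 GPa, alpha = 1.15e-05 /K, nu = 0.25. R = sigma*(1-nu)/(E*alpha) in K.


R = 442*(1-0.25)/(310*1000*1.15e-05) = 93 K

93


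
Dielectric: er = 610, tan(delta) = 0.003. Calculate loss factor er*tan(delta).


Loss = 610 * 0.003 = 1.83

1.83


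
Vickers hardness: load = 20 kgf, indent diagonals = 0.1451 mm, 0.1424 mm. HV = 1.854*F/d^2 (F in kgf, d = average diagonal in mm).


d_avg = (0.1451+0.1424)/2 = 0.14375 mm
HV = 1.854*20/0.14375^2 = 1794

1794


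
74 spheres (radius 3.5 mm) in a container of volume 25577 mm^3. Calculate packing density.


V_sphere = 4/3*pi*3.5^3 = 179.5944 mm^3
Total V = 74*179.5944 = 13289.9856 mm^3
PD = 13289.9856 / 25577 = 0.52

0.52


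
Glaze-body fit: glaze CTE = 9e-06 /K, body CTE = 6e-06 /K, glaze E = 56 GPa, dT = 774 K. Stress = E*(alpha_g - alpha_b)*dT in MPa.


Stress = 56*1000*(9e-06 - 6e-06)*774 = 130.0 MPa

130.0


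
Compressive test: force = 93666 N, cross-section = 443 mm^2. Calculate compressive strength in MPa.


CS = 93666 / 443 = 211.4 MPa

211.4


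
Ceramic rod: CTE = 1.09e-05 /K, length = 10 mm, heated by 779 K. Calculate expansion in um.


dL = 1.09e-05 * 10 * 779 * 1000 = 84.911 um

84.911


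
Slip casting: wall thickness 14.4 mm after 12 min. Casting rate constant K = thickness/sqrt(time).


K = 14.4 / sqrt(12) = 14.4 / 3.4641 = 4.157 mm/min^0.5

4.157


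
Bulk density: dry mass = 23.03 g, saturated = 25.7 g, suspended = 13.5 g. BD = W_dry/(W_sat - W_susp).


BD = 23.03 / (25.7 - 13.5) = 23.03 / 12.2 = 1.888 g/cm^3

1.888


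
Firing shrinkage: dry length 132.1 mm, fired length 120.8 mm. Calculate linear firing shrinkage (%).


FS = (132.1 - 120.8) / 132.1 * 100 = 8.55%

8.55


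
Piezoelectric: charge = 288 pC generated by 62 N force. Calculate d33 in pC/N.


d33 = 288 / 62 = 4.6 pC/N

4.6


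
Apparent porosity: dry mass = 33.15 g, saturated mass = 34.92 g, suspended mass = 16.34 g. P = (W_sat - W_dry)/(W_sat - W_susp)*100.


P = (34.92 - 33.15) / (34.92 - 16.34) * 100 = 1.77 / 18.58 * 100 = 9.5%

9.5


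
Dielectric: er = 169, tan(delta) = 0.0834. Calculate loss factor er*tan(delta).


Loss = 169 * 0.0834 = 14.095

14.095


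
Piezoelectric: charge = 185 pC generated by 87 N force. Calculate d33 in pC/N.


d33 = 185 / 87 = 2.1 pC/N

2.1


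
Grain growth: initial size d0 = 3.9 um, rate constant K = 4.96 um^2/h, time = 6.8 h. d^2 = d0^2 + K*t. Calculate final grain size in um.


d^2 = 3.9^2 + 4.96*6.8 = 48.938
d = sqrt(48.938) = 7.0 um

7.0


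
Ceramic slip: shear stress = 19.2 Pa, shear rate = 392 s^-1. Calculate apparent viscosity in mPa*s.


eta = tau/gamma * 1000 = 19.2/392 * 1000 = 49.0 mPa*s

49.0


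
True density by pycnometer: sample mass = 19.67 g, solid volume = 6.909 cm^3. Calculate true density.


TD = 19.67 / 6.909 = 2.847 g/cm^3

2.847


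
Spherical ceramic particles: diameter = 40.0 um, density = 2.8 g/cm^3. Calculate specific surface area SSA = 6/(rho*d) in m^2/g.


SSA = 6 / (2.8 * 40.0) = 0.054 m^2/g

0.054


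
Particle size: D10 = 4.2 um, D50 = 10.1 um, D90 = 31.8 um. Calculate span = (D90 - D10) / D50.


Span = (31.8 - 4.2) / 10.1 = 27.6 / 10.1 = 2.733

2.733


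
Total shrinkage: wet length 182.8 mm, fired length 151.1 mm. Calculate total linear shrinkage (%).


TS = (182.8 - 151.1) / 182.8 * 100 = 17.34%

17.34


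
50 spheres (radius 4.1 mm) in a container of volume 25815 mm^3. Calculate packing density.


V_sphere = 4/3*pi*4.1^3 = 288.6956 mm^3
Total V = 50*288.6956 = 14434.78 mm^3
PD = 14434.78 / 25815 = 0.559

0.559


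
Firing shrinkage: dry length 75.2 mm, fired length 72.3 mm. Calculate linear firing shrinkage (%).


FS = (75.2 - 72.3) / 75.2 * 100 = 3.86%

3.86


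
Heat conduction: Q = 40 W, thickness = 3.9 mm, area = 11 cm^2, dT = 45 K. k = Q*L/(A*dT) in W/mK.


k = 40*3.9/1000/(11/10000*45) = 3.15 W/mK

3.15


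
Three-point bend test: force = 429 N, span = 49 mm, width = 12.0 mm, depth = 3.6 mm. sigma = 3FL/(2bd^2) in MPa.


sigma = 3*429*49/(2*12.0*3.6^2) = 202.7 MPa

202.7


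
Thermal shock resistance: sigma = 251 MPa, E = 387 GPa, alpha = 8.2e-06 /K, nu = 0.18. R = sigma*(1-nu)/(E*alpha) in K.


R = 251*(1-0.18)/(387*1000*8.2e-06) = 65 K

65


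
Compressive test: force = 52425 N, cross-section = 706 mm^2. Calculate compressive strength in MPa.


CS = 52425 / 706 = 74.3 MPa

74.3


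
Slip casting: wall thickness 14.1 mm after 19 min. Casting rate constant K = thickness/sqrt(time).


K = 14.1 / sqrt(19) = 14.1 / 4.3589 = 3.235 mm/min^0.5

3.235


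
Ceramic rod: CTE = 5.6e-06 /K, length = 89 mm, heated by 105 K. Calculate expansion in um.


dL = 5.6e-06 * 89 * 105 * 1000 = 52.332 um

52.332


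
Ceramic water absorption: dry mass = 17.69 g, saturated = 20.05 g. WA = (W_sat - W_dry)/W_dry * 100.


WA = (20.05 - 17.69) / 17.69 * 100 = 13.34%

13.34


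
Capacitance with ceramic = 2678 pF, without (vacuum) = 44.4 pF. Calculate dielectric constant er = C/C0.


er = 2678 / 44.4 = 60.32

60.32


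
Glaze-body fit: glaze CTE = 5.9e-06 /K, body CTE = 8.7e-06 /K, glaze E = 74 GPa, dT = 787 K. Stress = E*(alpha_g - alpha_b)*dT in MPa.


Stress = 74*1000*(5.9e-06 - 8.7e-06)*787 = -163.1 MPa

-163.1


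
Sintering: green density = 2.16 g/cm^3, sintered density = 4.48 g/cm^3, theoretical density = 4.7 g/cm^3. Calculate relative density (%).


Relative = 4.48 / 4.7 * 100 = 95.3%

95.3


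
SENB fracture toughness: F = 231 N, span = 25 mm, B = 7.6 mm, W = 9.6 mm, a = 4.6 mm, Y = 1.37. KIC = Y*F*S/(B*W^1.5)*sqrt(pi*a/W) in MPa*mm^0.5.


KIC = 1.37*231*25/(7.6*9.6^1.5)*sqrt(pi*4.6/9.6) = 42.94

42.94


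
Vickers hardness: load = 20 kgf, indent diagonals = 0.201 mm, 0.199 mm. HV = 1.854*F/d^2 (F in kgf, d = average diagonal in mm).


d_avg = (0.201+0.199)/2 = 0.2 mm
HV = 1.854*20/0.2^2 = 927

927


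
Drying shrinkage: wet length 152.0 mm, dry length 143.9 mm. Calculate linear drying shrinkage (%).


DS = (152.0 - 143.9) / 152.0 * 100 = 5.33%

5.33


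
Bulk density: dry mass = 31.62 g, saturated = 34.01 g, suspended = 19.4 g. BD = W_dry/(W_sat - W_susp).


BD = 31.62 / (34.01 - 19.4) = 31.62 / 14.61 = 2.164 g/cm^3

2.164


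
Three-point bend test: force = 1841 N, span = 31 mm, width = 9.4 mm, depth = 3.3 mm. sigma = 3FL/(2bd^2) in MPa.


sigma = 3*1841*31/(2*9.4*3.3^2) = 836.3 MPa

836.3


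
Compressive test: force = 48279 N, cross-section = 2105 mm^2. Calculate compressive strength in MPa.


CS = 48279 / 2105 = 22.9 MPa

22.9


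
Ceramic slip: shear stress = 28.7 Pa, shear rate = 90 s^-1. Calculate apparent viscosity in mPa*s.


eta = tau/gamma * 1000 = 28.7/90 * 1000 = 318.9 mPa*s

318.9


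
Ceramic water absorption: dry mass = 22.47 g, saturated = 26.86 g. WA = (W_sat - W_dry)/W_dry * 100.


WA = (26.86 - 22.47) / 22.47 * 100 = 19.54%

19.54


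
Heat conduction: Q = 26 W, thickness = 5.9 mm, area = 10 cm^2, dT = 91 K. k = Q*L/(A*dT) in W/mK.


k = 26*5.9/1000/(10/10000*91) = 1.69 W/mK

1.69


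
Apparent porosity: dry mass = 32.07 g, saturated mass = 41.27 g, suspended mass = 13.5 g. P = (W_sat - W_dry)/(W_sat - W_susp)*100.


P = (41.27 - 32.07) / (41.27 - 13.5) * 100 = 9.2 / 27.77 * 100 = 33.1%

33.1


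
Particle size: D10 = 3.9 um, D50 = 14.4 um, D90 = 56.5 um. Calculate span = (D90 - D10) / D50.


Span = (56.5 - 3.9) / 14.4 = 52.6 / 14.4 = 3.653

3.653


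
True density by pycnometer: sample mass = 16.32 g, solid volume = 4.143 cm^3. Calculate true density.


TD = 16.32 / 4.143 = 3.939 g/cm^3

3.939


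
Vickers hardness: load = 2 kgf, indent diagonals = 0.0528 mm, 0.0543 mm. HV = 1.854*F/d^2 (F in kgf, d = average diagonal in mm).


d_avg = (0.0528+0.0543)/2 = 0.05355 mm
HV = 1.854*2/0.05355^2 = 1293

1293


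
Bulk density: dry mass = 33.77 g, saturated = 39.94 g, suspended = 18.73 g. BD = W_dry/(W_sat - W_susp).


BD = 33.77 / (39.94 - 18.73) = 33.77 / 21.21 = 1.592 g/cm^3

1.592


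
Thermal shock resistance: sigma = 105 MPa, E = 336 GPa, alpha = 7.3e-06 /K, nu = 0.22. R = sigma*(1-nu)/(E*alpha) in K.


R = 105*(1-0.22)/(336*1000*7.3e-06) = 33 K

33


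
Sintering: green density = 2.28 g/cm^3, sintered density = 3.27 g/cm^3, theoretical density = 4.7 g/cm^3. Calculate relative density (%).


Relative = 3.27 / 4.7 * 100 = 69.6%

69.6


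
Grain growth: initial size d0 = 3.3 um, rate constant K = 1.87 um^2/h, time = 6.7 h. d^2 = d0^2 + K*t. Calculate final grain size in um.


d^2 = 3.3^2 + 1.87*6.7 = 23.419
d = sqrt(23.419) = 4.84 um

4.84


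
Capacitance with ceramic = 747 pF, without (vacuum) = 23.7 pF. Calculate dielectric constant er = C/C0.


er = 747 / 23.7 = 31.52

31.52


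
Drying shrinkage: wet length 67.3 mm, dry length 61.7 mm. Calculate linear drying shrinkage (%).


DS = (67.3 - 61.7) / 67.3 * 100 = 8.32%

8.32


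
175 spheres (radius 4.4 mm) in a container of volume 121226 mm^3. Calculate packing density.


V_sphere = 4/3*pi*4.4^3 = 356.8179 mm^3
Total V = 175*356.8179 = 62443.1325 mm^3
PD = 62443.1325 / 121226 = 0.515

0.515


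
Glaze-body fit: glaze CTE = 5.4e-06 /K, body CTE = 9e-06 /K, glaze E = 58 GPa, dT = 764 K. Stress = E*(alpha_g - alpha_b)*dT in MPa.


Stress = 58*1000*(5.4e-06 - 9e-06)*764 = -159.5 MPa

-159.5


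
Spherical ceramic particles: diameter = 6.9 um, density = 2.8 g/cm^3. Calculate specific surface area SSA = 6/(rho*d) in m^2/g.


SSA = 6 / (2.8 * 6.9) = 0.311 m^2/g

0.311


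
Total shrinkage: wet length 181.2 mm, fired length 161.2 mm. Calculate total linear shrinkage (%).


TS = (181.2 - 161.2) / 181.2 * 100 = 11.04%

11.04


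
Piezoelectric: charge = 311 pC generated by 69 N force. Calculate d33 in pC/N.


d33 = 311 / 69 = 4.5 pC/N

4.5


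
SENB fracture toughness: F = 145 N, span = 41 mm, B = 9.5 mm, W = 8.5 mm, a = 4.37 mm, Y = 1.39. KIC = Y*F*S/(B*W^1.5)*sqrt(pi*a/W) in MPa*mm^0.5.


KIC = 1.39*145*41/(9.5*8.5^1.5)*sqrt(pi*4.37/8.5) = 44.61

44.61


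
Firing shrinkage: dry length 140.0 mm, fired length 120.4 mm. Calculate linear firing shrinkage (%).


FS = (140.0 - 120.4) / 140.0 * 100 = 14.0%

14.0


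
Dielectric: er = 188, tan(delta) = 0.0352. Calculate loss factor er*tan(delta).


Loss = 188 * 0.0352 = 6.618

6.618


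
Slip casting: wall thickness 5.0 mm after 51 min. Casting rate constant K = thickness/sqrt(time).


K = 5.0 / sqrt(51) = 5.0 / 7.1414 = 0.7 mm/min^0.5

0.7


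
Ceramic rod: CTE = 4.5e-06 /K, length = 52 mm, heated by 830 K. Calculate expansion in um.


dL = 4.5e-06 * 52 * 830 * 1000 = 194.22 um

194.22


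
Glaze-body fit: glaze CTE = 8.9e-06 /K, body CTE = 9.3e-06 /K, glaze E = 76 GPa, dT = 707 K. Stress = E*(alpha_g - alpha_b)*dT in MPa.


Stress = 76*1000*(8.9e-06 - 9.3e-06)*707 = -21.5 MPa

-21.5


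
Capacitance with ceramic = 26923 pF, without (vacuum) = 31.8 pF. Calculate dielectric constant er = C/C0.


er = 26923 / 31.8 = 846.64

846.64


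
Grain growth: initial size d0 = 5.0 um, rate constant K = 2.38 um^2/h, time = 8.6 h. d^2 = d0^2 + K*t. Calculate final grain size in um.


d^2 = 5.0^2 + 2.38*8.6 = 45.468
d = sqrt(45.468) = 6.74 um

6.74


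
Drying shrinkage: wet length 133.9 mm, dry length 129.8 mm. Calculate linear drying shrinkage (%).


DS = (133.9 - 129.8) / 133.9 * 100 = 3.06%

3.06


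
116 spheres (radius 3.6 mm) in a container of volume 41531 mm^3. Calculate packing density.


V_sphere = 4/3*pi*3.6^3 = 195.4322 mm^3
Total V = 116*195.4322 = 22670.1352 mm^3
PD = 22670.1352 / 41531 = 0.546

0.546


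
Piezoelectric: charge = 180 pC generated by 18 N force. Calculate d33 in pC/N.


d33 = 180 / 18 = 10.0 pC/N

10.0


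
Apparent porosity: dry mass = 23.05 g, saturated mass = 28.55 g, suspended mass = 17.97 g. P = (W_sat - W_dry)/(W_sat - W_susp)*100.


P = (28.55 - 23.05) / (28.55 - 17.97) * 100 = 5.5 / 10.58 * 100 = 52.0%

52.0


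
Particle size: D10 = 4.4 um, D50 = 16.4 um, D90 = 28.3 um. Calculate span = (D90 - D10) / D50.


Span = (28.3 - 4.4) / 16.4 = 23.9 / 16.4 = 1.457

1.457


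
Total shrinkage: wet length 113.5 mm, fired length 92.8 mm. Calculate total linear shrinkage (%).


TS = (113.5 - 92.8) / 113.5 * 100 = 18.24%

18.24


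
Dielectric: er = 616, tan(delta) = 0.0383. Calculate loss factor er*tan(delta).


Loss = 616 * 0.0383 = 23.593

23.593


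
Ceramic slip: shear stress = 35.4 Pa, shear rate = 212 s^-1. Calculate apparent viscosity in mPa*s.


eta = tau/gamma * 1000 = 35.4/212 * 1000 = 167.0 mPa*s

167.0


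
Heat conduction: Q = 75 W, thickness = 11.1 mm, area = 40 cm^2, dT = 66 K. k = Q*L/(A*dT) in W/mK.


k = 75*11.1/1000/(40/10000*66) = 3.15 W/mK

3.15


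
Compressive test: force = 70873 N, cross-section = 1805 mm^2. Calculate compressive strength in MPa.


CS = 70873 / 1805 = 39.3 MPa

39.3


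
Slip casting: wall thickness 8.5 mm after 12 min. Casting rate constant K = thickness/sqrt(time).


K = 8.5 / sqrt(12) = 8.5 / 3.4641 = 2.454 mm/min^0.5

2.454


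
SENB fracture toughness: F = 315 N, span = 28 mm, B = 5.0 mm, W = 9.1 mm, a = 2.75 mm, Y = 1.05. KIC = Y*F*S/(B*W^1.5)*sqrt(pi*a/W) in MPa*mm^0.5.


KIC = 1.05*315*28/(5.0*9.1^1.5)*sqrt(pi*2.75/9.1) = 65.74

65.74


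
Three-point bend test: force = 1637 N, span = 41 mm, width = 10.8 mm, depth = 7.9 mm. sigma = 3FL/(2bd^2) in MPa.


sigma = 3*1637*41/(2*10.8*7.9^2) = 149.4 MPa

149.4


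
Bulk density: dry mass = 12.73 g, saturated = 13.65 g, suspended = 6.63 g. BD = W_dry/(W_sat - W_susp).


BD = 12.73 / (13.65 - 6.63) = 12.73 / 7.02 = 1.813 g/cm^3

1.813


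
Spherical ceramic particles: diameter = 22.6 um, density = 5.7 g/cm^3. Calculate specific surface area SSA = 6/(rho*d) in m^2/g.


SSA = 6 / (5.7 * 22.6) = 0.047 m^2/g

0.047


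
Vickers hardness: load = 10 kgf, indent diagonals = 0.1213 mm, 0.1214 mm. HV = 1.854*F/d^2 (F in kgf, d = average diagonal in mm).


d_avg = (0.1213+0.1214)/2 = 0.12135 mm
HV = 1.854*10/0.12135^2 = 1259

1259


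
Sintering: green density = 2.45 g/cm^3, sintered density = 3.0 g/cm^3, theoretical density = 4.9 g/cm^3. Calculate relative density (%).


Relative = 3.0 / 4.9 * 100 = 61.2%

61.2


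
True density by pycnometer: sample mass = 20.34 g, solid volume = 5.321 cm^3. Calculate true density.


TD = 20.34 / 5.321 = 3.823 g/cm^3

3.823


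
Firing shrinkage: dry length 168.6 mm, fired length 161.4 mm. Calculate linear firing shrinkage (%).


FS = (168.6 - 161.4) / 168.6 * 100 = 4.27%

4.27


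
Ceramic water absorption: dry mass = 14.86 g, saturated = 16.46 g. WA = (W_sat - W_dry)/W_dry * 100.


WA = (16.46 - 14.86) / 14.86 * 100 = 10.77%

10.77


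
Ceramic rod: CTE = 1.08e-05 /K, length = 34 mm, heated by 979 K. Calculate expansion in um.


dL = 1.08e-05 * 34 * 979 * 1000 = 359.489 um

359.489


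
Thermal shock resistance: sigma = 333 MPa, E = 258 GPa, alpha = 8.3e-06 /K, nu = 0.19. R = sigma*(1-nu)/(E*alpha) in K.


R = 333*(1-0.19)/(258*1000*8.3e-06) = 126 K

126


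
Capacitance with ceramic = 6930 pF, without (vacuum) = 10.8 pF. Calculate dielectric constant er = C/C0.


er = 6930 / 10.8 = 641.67

641.67


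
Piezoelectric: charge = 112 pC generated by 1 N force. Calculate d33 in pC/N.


d33 = 112 / 1 = 112.0 pC/N

112.0


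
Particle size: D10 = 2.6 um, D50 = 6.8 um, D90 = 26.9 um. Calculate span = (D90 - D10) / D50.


Span = (26.9 - 2.6) / 6.8 = 24.3 / 6.8 = 3.574

3.574


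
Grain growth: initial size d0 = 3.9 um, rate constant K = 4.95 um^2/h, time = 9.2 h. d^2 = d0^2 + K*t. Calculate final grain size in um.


d^2 = 3.9^2 + 4.95*9.2 = 60.75
d = sqrt(60.75) = 7.79 um

7.79


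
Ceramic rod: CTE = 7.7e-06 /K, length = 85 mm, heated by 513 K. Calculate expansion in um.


dL = 7.7e-06 * 85 * 513 * 1000 = 335.759 um

335.759


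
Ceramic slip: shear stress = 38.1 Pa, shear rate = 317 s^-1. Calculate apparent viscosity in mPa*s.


eta = tau/gamma * 1000 = 38.1/317 * 1000 = 120.2 mPa*s

120.2


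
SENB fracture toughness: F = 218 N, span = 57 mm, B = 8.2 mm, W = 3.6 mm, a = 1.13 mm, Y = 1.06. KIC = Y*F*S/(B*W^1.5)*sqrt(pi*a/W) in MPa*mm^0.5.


KIC = 1.06*218*57/(8.2*3.6^1.5)*sqrt(pi*1.13/3.6) = 233.52

233.52


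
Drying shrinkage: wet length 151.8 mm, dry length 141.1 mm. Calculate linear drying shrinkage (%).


DS = (151.8 - 141.1) / 151.8 * 100 = 7.05%

7.05


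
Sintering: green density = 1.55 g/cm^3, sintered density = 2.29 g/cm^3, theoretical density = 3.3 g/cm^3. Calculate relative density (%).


Relative = 2.29 / 3.3 * 100 = 69.4%

69.4


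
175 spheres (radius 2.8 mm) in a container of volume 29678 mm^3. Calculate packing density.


V_sphere = 4/3*pi*2.8^3 = 91.9523 mm^3
Total V = 175*91.9523 = 16091.6525 mm^3
PD = 16091.6525 / 29678 = 0.542

0.542


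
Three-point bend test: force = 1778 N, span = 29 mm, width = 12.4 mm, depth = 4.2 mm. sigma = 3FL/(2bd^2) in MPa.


sigma = 3*1778*29/(2*12.4*4.2^2) = 353.6 MPa

353.6


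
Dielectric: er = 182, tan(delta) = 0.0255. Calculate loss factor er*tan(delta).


Loss = 182 * 0.0255 = 4.641

4.641


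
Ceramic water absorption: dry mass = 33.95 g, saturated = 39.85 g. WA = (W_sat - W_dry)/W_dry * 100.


WA = (39.85 - 33.95) / 33.95 * 100 = 17.38%

17.38


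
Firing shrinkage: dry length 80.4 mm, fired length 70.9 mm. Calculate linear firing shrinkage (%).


FS = (80.4 - 70.9) / 80.4 * 100 = 11.82%

11.82


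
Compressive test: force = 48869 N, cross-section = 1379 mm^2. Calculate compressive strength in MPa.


CS = 48869 / 1379 = 35.4 MPa

35.4


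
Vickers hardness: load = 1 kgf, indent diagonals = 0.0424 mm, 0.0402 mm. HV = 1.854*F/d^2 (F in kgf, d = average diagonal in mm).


d_avg = (0.0424+0.0402)/2 = 0.0413 mm
HV = 1.854*1/0.0413^2 = 1087

1087


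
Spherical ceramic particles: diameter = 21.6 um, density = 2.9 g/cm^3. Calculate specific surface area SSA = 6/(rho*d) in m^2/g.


SSA = 6 / (2.9 * 21.6) = 0.096 m^2/g

0.096


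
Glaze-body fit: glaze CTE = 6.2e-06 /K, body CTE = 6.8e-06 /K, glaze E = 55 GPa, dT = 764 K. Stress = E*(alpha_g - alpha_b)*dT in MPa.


Stress = 55*1000*(6.2e-06 - 6.8e-06)*764 = -25.2 MPa

-25.2


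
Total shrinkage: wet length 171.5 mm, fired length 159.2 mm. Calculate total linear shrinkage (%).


TS = (171.5 - 159.2) / 171.5 * 100 = 7.17%

7.17


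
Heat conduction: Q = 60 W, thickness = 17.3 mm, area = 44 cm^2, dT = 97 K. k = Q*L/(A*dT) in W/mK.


k = 60*17.3/1000/(44/10000*97) = 2.43 W/mK

2.43


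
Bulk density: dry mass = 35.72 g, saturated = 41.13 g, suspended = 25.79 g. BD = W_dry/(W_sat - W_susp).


BD = 35.72 / (41.13 - 25.79) = 35.72 / 15.34 = 2.329 g/cm^3

2.329


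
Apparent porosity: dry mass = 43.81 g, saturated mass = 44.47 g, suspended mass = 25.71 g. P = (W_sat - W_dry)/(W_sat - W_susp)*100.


P = (44.47 - 43.81) / (44.47 - 25.71) * 100 = 0.66 / 18.76 * 100 = 3.5%

3.5


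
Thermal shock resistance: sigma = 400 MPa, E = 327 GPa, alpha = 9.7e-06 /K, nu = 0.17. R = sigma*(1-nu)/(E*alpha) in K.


R = 400*(1-0.17)/(327*1000*9.7e-06) = 105 K

105


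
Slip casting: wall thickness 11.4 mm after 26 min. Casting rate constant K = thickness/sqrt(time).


K = 11.4 / sqrt(26) = 11.4 / 5.099 = 2.236 mm/min^0.5

2.236


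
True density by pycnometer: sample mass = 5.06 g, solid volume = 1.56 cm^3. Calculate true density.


TD = 5.06 / 1.56 = 3.244 g/cm^3

3.244


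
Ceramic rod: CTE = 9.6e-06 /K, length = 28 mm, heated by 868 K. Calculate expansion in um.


dL = 9.6e-06 * 28 * 868 * 1000 = 233.318 um

233.318


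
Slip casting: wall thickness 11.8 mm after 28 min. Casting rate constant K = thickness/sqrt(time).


K = 11.8 / sqrt(28) = 11.8 / 5.2915 = 2.23 mm/min^0.5

2.23


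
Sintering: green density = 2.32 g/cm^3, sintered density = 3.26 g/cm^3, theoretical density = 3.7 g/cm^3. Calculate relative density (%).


Relative = 3.26 / 3.7 * 100 = 88.1%

88.1


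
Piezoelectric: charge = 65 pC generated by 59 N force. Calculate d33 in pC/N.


d33 = 65 / 59 = 1.1 pC/N

1.1


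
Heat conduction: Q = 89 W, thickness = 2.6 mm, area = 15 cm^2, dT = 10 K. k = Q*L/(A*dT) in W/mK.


k = 89*2.6/1000/(15/10000*10) = 15.43 W/mK

15.43


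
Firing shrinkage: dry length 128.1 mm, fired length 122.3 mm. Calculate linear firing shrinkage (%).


FS = (128.1 - 122.3) / 128.1 * 100 = 4.53%

4.53


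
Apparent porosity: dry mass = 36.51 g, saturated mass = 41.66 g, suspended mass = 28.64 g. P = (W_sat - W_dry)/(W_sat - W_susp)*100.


P = (41.66 - 36.51) / (41.66 - 28.64) * 100 = 5.15 / 13.02 * 100 = 39.6%

39.6


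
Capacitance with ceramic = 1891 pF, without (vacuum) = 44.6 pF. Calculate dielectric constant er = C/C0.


er = 1891 / 44.6 = 42.4

42.4


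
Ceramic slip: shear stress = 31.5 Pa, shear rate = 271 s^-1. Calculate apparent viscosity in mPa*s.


eta = tau/gamma * 1000 = 31.5/271 * 1000 = 116.2 mPa*s

116.2


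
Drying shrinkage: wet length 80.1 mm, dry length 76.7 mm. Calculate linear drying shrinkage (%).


DS = (80.1 - 76.7) / 80.1 * 100 = 4.24%

4.24


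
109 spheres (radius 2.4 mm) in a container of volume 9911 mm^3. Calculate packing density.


V_sphere = 4/3*pi*2.4^3 = 57.9058 mm^3
Total V = 109*57.9058 = 6311.7322 mm^3
PD = 6311.7322 / 9911 = 0.637

0.637


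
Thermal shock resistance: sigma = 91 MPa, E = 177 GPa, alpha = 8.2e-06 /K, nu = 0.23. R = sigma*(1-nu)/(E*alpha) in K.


R = 91*(1-0.23)/(177*1000*8.2e-06) = 48 K

48


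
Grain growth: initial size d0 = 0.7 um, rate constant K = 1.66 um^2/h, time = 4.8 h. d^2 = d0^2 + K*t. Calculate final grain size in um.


d^2 = 0.7^2 + 1.66*4.8 = 8.458
d = sqrt(8.458) = 2.91 um

2.91


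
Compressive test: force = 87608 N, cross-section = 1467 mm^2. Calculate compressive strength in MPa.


CS = 87608 / 1467 = 59.7 MPa

59.7


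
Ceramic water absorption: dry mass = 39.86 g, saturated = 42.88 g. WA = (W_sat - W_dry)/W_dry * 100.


WA = (42.88 - 39.86) / 39.86 * 100 = 7.58%

7.58


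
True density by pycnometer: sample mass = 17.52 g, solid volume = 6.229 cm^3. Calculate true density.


TD = 17.52 / 6.229 = 2.813 g/cm^3

2.813


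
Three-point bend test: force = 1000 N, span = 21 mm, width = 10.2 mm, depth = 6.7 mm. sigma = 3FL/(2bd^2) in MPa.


sigma = 3*1000*21/(2*10.2*6.7^2) = 68.8 MPa

68.8


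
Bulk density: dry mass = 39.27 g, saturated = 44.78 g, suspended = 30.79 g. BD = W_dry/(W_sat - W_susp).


BD = 39.27 / (44.78 - 30.79) = 39.27 / 13.99 = 2.807 g/cm^3

2.807


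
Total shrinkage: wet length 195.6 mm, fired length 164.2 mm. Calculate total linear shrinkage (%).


TS = (195.6 - 164.2) / 195.6 * 100 = 16.05%

16.05


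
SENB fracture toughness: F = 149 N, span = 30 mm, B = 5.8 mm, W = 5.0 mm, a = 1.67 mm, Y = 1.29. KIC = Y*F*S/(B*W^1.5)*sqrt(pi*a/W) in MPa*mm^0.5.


KIC = 1.29*149*30/(5.8*5.0^1.5)*sqrt(pi*1.67/5.0) = 91.09

91.09


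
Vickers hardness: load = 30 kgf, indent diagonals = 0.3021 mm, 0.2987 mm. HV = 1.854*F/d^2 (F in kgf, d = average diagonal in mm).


d_avg = (0.3021+0.2987)/2 = 0.3004 mm
HV = 1.854*30/0.3004^2 = 616

616


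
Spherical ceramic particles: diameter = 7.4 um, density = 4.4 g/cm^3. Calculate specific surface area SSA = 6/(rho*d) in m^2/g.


SSA = 6 / (4.4 * 7.4) = 0.184 m^2/g

0.184


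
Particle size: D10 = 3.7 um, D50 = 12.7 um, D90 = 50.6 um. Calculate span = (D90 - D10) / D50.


Span = (50.6 - 3.7) / 12.7 = 46.9 / 12.7 = 3.693

3.693


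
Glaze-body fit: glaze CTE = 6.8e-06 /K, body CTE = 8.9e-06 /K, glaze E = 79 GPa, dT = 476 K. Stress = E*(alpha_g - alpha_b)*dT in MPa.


Stress = 79*1000*(6.8e-06 - 8.9e-06)*476 = -79.0 MPa

-79.0


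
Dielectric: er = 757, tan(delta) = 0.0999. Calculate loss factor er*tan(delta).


Loss = 757 * 0.0999 = 75.624

75.624


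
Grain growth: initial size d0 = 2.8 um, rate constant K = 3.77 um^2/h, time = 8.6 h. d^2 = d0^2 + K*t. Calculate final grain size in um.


d^2 = 2.8^2 + 3.77*8.6 = 40.262
d = sqrt(40.262) = 6.35 um

6.35


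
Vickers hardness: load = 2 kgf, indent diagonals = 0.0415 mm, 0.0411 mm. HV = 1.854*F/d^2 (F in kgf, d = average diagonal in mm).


d_avg = (0.0415+0.0411)/2 = 0.0413 mm
HV = 1.854*2/0.0413^2 = 2174

2174


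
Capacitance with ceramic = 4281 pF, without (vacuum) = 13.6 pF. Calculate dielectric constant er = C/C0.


er = 4281 / 13.6 = 314.78

314.78


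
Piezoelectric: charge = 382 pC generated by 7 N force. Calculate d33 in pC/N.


d33 = 382 / 7 = 54.6 pC/N

54.6


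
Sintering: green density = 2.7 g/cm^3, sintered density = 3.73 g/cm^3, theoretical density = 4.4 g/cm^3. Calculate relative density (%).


Relative = 3.73 / 4.4 * 100 = 84.8%

84.8


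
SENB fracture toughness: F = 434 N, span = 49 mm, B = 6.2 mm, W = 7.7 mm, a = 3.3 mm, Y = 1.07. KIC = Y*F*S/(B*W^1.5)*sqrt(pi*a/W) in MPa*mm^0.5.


KIC = 1.07*434*49/(6.2*7.7^1.5)*sqrt(pi*3.3/7.7) = 199.31

199.31


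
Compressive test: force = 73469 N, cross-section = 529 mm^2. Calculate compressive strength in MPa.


CS = 73469 / 529 = 138.9 MPa

138.9


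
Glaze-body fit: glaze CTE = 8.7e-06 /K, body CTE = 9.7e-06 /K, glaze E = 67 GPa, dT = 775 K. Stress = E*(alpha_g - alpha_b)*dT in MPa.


Stress = 67*1000*(8.7e-06 - 9.7e-06)*775 = -51.9 MPa

-51.9


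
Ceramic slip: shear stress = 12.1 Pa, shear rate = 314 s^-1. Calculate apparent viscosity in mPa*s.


eta = tau/gamma * 1000 = 12.1/314 * 1000 = 38.5 mPa*s

38.5


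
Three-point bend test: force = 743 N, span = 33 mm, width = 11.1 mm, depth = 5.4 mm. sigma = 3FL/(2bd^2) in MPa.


sigma = 3*743*33/(2*11.1*5.4^2) = 113.6 MPa

113.6


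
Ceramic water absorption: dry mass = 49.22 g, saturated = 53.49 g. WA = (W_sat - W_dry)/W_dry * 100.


WA = (53.49 - 49.22) / 49.22 * 100 = 8.68%

8.68


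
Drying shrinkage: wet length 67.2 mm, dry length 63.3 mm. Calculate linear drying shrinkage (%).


DS = (67.2 - 63.3) / 67.2 * 100 = 5.8%

5.8


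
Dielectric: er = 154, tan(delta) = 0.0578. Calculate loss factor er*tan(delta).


Loss = 154 * 0.0578 = 8.901

8.901


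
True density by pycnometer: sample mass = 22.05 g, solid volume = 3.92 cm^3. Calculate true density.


TD = 22.05 / 3.92 = 5.625 g/cm^3

5.625


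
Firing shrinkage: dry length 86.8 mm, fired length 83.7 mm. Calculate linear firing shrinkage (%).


FS = (86.8 - 83.7) / 86.8 * 100 = 3.57%

3.57


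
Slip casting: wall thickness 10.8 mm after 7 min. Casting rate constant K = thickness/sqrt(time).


K = 10.8 / sqrt(7) = 10.8 / 2.6458 = 4.082 mm/min^0.5

4.082


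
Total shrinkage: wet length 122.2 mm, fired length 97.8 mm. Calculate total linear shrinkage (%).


TS = (122.2 - 97.8) / 122.2 * 100 = 19.97%

19.97


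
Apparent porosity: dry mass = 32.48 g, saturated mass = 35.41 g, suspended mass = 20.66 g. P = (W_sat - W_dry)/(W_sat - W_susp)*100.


P = (35.41 - 32.48) / (35.41 - 20.66) * 100 = 2.93 / 14.75 * 100 = 19.9%

19.9


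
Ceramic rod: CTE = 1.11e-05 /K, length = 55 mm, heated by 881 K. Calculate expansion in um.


dL = 1.11e-05 * 55 * 881 * 1000 = 537.851 um

537.851


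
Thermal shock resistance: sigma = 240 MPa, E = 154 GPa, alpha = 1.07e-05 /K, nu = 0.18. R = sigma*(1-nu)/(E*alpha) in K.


R = 240*(1-0.18)/(154*1000*1.07e-05) = 119 K

119


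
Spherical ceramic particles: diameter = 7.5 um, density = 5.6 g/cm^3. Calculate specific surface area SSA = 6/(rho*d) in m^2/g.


SSA = 6 / (5.6 * 7.5) = 0.143 m^2/g

0.143


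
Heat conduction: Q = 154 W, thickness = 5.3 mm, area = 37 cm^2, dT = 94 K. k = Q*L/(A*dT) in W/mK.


k = 154*5.3/1000/(37/10000*94) = 2.35 W/mK

2.35


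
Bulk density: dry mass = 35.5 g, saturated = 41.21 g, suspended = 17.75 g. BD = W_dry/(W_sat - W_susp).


BD = 35.5 / (41.21 - 17.75) = 35.5 / 23.46 = 1.513 g/cm^3

1.513


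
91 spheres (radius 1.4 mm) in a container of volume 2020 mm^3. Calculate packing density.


V_sphere = 4/3*pi*1.4^3 = 11.494 mm^3
Total V = 91*11.494 = 1045.954 mm^3
PD = 1045.954 / 2020 = 0.518

0.518


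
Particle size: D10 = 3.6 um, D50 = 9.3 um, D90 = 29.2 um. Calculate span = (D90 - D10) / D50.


Span = (29.2 - 3.6) / 9.3 = 25.6 / 9.3 = 2.753

2.753


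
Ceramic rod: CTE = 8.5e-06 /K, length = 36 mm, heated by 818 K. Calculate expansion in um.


dL = 8.5e-06 * 36 * 818 * 1000 = 250.308 um

250.308


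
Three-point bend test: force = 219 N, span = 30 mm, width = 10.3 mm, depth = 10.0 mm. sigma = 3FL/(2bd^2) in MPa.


sigma = 3*219*30/(2*10.3*10.0^2) = 9.6 MPa

9.6


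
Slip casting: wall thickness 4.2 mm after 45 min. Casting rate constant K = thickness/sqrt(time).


K = 4.2 / sqrt(45) = 4.2 / 6.7082 = 0.626 mm/min^0.5

0.626


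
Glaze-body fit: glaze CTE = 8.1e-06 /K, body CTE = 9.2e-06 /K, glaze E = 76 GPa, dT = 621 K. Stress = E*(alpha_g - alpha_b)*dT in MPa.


Stress = 76*1000*(8.1e-06 - 9.2e-06)*621 = -51.9 MPa

-51.9


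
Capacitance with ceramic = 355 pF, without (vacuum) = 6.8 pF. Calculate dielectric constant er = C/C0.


er = 355 / 6.8 = 52.21

52.21


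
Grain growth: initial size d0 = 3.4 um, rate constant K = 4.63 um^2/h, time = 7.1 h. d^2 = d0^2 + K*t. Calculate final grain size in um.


d^2 = 3.4^2 + 4.63*7.1 = 44.433
d = sqrt(44.433) = 6.67 um

6.67


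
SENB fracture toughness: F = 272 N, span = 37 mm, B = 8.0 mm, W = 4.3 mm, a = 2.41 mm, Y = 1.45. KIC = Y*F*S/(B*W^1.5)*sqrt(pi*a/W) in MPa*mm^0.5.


KIC = 1.45*272*37/(8.0*4.3^1.5)*sqrt(pi*2.41/4.3) = 271.45

271.45


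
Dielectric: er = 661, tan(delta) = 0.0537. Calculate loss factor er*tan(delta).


Loss = 661 * 0.0537 = 35.496

35.496


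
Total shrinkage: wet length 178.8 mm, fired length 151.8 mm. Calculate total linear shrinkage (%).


TS = (178.8 - 151.8) / 178.8 * 100 = 15.1%

15.1


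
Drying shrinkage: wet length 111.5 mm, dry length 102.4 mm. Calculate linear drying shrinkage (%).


DS = (111.5 - 102.4) / 111.5 * 100 = 8.16%

8.16


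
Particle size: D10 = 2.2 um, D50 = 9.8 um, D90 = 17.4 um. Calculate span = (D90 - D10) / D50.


Span = (17.4 - 2.2) / 9.8 = 15.2 / 9.8 = 1.551

1.551


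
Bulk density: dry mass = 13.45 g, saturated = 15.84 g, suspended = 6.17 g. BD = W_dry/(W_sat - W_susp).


BD = 13.45 / (15.84 - 6.17) = 13.45 / 9.67 = 1.391 g/cm^3

1.391


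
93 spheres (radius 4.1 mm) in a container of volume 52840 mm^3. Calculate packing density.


V_sphere = 4/3*pi*4.1^3 = 288.6956 mm^3
Total V = 93*288.6956 = 26848.6908 mm^3
PD = 26848.6908 / 52840 = 0.508

0.508


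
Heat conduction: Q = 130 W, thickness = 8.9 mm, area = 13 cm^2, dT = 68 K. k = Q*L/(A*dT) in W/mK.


k = 130*8.9/1000/(13/10000*68) = 13.09 W/mK

13.09


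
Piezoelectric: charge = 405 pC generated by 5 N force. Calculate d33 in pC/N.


d33 = 405 / 5 = 81.0 pC/N

81.0


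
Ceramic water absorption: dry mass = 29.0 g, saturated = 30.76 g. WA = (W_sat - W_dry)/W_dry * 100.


WA = (30.76 - 29.0) / 29.0 * 100 = 6.07%

6.07


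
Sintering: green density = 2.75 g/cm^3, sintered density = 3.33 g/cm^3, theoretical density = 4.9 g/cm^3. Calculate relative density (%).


Relative = 3.33 / 4.9 * 100 = 68.0%

68.0


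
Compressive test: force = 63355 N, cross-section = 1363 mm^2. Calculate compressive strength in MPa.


CS = 63355 / 1363 = 46.5 MPa

46.5


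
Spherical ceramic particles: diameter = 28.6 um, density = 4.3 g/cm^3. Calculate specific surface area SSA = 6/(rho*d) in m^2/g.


SSA = 6 / (4.3 * 28.6) = 0.049 m^2/g

0.049


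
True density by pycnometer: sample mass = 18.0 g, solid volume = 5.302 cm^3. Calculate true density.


TD = 18.0 / 5.302 = 3.395 g/cm^3

3.395


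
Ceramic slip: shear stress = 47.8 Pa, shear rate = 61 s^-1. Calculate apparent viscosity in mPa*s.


eta = tau/gamma * 1000 = 47.8/61 * 1000 = 783.6 mPa*s

783.6


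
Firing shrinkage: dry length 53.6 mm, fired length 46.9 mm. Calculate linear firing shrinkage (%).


FS = (53.6 - 46.9) / 53.6 * 100 = 12.5%

12.5


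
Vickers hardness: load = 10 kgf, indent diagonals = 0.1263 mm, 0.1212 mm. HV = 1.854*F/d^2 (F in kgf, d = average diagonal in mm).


d_avg = (0.1263+0.1212)/2 = 0.12375 mm
HV = 1.854*10/0.12375^2 = 1211

1211


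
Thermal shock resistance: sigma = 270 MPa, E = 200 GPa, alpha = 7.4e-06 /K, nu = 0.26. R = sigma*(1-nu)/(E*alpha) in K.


R = 270*(1-0.26)/(200*1000*7.4e-06) = 135 K

135


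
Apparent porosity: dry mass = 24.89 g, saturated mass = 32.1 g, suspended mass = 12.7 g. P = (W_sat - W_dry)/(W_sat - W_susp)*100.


P = (32.1 - 24.89) / (32.1 - 12.7) * 100 = 7.21 / 19.4 * 100 = 37.2%

37.2


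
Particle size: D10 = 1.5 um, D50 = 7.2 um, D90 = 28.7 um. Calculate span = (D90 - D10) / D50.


Span = (28.7 - 1.5) / 7.2 = 27.2 / 7.2 = 3.778

3.778


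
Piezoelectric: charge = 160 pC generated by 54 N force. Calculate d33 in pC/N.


d33 = 160 / 54 = 3.0 pC/N

3.0


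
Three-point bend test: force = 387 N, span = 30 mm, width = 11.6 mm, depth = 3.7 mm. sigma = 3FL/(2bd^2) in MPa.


sigma = 3*387*30/(2*11.6*3.7^2) = 109.7 MPa

109.7


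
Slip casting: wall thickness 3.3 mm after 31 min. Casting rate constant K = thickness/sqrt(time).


K = 3.3 / sqrt(31) = 3.3 / 5.5678 = 0.593 mm/min^0.5

0.593


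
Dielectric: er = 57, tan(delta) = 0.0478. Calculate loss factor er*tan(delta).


Loss = 57 * 0.0478 = 2.725

2.725


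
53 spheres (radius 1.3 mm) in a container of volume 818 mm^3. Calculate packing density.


V_sphere = 4/3*pi*1.3^3 = 9.2028 mm^3
Total V = 53*9.2028 = 487.7484 mm^3
PD = 487.7484 / 818 = 0.596

0.596


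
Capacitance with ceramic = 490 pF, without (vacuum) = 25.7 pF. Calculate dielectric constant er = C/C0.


er = 490 / 25.7 = 19.07

19.07


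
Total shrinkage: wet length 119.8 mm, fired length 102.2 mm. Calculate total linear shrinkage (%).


TS = (119.8 - 102.2) / 119.8 * 100 = 14.69%

14.69


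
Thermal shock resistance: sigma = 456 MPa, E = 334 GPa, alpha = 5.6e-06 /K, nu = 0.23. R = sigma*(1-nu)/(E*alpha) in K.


R = 456*(1-0.23)/(334*1000*5.6e-06) = 188 K

188


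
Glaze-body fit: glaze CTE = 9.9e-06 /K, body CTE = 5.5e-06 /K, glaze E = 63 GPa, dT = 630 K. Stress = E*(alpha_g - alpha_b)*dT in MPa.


Stress = 63*1000*(9.9e-06 - 5.5e-06)*630 = 174.6 MPa

174.6


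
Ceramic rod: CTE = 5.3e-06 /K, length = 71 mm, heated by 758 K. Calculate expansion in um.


dL = 5.3e-06 * 71 * 758 * 1000 = 285.235 um

285.235


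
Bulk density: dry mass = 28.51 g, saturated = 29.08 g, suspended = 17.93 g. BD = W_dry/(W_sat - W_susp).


BD = 28.51 / (29.08 - 17.93) = 28.51 / 11.15 = 2.557 g/cm^3

2.557


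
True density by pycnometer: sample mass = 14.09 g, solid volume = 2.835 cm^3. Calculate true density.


TD = 14.09 / 2.835 = 4.97 g/cm^3

4.97


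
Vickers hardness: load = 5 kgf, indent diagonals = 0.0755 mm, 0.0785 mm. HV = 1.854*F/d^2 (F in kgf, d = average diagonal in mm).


d_avg = (0.0755+0.0785)/2 = 0.077 mm
HV = 1.854*5/0.077^2 = 1564

1564


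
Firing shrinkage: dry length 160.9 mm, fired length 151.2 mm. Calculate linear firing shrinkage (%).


FS = (160.9 - 151.2) / 160.9 * 100 = 6.03%

6.03


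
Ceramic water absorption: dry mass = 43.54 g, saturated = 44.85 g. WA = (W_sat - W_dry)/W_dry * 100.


WA = (44.85 - 43.54) / 43.54 * 100 = 3.01%

3.01


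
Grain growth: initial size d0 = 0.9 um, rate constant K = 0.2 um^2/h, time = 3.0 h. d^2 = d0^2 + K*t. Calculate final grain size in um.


d^2 = 0.9^2 + 0.2*3.0 = 1.41
d = sqrt(1.41) = 1.19 um

1.19


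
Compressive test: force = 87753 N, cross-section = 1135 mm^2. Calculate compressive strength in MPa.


CS = 87753 / 1135 = 77.3 MPa

77.3


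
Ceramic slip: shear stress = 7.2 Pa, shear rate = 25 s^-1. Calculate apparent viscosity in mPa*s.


eta = tau/gamma * 1000 = 7.2/25 * 1000 = 288.0 mPa*s

288.0


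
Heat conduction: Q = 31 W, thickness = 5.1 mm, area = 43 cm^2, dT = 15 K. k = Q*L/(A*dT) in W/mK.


k = 31*5.1/1000/(43/10000*15) = 2.45 W/mK

2.45


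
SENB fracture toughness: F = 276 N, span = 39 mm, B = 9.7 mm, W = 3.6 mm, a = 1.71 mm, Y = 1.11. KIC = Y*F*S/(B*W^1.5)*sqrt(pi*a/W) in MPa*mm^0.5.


KIC = 1.11*276*39/(9.7*3.6^1.5)*sqrt(pi*1.71/3.6) = 220.29

220.29


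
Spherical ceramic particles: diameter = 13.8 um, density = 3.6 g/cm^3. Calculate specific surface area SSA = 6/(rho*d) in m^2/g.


SSA = 6 / (3.6 * 13.8) = 0.121 m^2/g

0.121
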